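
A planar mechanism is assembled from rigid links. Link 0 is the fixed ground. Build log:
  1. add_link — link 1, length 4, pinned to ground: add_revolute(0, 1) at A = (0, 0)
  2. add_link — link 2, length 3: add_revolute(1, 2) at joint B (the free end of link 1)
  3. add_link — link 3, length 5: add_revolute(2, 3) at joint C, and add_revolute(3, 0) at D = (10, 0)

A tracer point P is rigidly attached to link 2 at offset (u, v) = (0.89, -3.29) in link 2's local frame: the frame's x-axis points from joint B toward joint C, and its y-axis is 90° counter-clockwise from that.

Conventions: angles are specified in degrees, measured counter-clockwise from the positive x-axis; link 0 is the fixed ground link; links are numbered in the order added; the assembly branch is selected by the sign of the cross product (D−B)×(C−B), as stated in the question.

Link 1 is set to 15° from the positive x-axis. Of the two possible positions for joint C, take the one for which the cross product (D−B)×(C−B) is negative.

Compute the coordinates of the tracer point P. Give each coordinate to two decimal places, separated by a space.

A=(0,0), D=(10.00,0)
B = A + 4.00·(cos15°, sin15°) = (3.8637, 1.0353)
|BD| = 6.2230
circle(B,3.00) ∩ circle(D,5.00): a=1.8260, h=2.3803
  candidates: C₊=(6.0602,3.0786) cross=14.813; C₋=(5.2682,-1.6156) cross=-14.813
  branch - wants cross < 0 → take C=(5.2682,-1.6156) (cross=-14.813)
ex = (C−B)/|BC| = (0.4682,-0.8836); ey = (0.8836,0.4682)
P = B + 0.89·ex + -3.29·ey = (1.3732,-1.2914)

1.37 -1.29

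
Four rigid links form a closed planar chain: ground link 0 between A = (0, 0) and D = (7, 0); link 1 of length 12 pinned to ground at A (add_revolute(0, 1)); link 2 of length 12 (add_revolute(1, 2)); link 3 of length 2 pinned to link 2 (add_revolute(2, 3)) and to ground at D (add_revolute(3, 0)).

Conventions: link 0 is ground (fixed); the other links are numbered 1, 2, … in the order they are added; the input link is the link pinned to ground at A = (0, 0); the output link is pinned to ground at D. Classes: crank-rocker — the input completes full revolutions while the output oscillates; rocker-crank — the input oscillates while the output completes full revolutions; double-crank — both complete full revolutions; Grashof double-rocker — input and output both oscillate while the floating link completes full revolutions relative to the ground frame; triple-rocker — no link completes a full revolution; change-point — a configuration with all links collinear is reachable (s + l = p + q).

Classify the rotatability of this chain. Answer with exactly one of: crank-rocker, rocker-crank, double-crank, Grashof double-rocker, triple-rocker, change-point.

lengths: ground=7, input=12, coupler=12, output=2
sorted: s=2 (shortest), l=12 (longest), p+q=19
s + l = 14 vs p + q = 19
s + l < p + q (Grashof) with shortest = output link → rocker-crank

rocker-crank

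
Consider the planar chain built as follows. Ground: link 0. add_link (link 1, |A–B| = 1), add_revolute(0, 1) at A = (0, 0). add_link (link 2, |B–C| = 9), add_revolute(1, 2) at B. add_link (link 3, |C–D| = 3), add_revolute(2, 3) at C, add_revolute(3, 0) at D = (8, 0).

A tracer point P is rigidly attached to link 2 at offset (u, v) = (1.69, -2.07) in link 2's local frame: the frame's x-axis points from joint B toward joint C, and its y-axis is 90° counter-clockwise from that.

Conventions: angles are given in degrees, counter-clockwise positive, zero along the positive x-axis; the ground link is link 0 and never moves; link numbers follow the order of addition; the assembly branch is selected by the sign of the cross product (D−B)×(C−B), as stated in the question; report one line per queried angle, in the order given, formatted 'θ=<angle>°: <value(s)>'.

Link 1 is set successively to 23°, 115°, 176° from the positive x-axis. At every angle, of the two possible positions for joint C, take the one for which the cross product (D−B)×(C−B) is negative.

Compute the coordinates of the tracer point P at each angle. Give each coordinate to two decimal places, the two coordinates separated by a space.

A=(0,0), D=(8.00,0)
θ=23°: B = A + 1.00·(cos23°, sin23°) = (0.9205, 0.3907)
θ=23°: |BD| = 7.0903
θ=23°: circle(B,9.00) ∩ circle(D,3.00): a=8.6225, h=2.5792
θ=23°:   candidates: C₊=(9.6721,2.4908) cross=18.287; C₋=(9.3878,-2.6597) cross=-18.287
θ=23°:   branch - wants cross < 0 → take C=(9.3878,-2.6597) (cross=-18.287)
θ=23°: ex = (C−B)/|BC| = (0.9408,-0.3389); ey = (0.3389,0.9408)
θ=23°: P = B + 1.69·ex + -2.07·ey = (1.8089,-2.1295)
θ=115°: B = A + 1.00·(cos115°, sin115°) = (-0.4226, 0.9063)
θ=115°: |BD| = 8.4712
θ=115°: circle(B,9.00) ∩ circle(D,3.00): a=8.4853, h=3.0000
θ=115°:   candidates: C₊=(8.3349,2.9812) cross=25.413; C₋=(7.6930,-2.9843) cross=-25.413
θ=115°:   branch - wants cross < 0 → take C=(7.6930,-2.9843) (cross=-25.413)
θ=115°: ex = (C−B)/|BC| = (0.9017,-0.4323); ey = (0.4323,0.9017)
θ=115°: P = B + 1.69·ex + -2.07·ey = (0.2065,-1.6908)
θ=176°: B = A + 1.00·(cos176°, sin176°) = (-0.9976, 0.0698)
θ=176°: |BD| = 8.9978
θ=176°: circle(B,9.00) ∩ circle(D,3.00): a=8.4999, h=2.9584
θ=176°:   candidates: C₊=(7.5250,2.9622) cross=26.619; C₋=(7.4791,-2.9544) cross=-26.619
θ=176°:   branch - wants cross < 0 → take C=(7.4791,-2.9544) (cross=-26.619)
θ=176°: ex = (C−B)/|BC| = (0.9419,-0.3360); ey = (0.3360,0.9419)
θ=176°: P = B + 1.69·ex + -2.07·ey = (-0.1014,-2.4478)

θ=23°: 1.81 -2.13
θ=115°: 0.21 -1.69
θ=176°: -0.10 -2.45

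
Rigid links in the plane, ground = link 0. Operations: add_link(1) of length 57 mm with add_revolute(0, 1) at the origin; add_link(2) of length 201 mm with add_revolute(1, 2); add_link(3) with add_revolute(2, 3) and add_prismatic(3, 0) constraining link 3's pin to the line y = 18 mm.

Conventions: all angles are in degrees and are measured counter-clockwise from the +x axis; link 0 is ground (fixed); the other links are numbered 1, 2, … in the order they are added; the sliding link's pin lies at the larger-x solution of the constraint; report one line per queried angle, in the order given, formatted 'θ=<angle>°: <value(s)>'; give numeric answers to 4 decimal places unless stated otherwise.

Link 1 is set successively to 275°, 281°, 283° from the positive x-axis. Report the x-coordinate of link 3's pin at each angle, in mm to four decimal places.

geometry: r = 57 mm, L = 201 mm, e = 18 mm
θ=275°: crank pin P = (r cos θ, r sin θ) = (4.967877, -56.783098)
θ=275°: h = r sin θ − e = -56.783098 − 18 = -74.783098
θ=275°: x = r cos θ + √(L² − h²) = 4.967877 + 186.570331 = 191.538208
θ=281°: crank pin P = (r cos θ, r sin θ) = (10.876113, -55.952749)
θ=281°: h = r sin θ − e = -55.952749 − 18 = -73.952749
θ=281°: x = r cos θ + √(L² − h²) = 10.876113 + 186.901019 = 197.777132
θ=283°: crank pin P = (r cos θ, r sin θ) = (12.822210, -55.539094)
θ=283°: h = r sin θ − e = -55.539094 − 18 = -73.539094
θ=283°: x = r cos θ + √(L² − h²) = 12.822210 + 187.064165 = 199.886375

θ=275°: 191.5382
θ=281°: 197.7771
θ=283°: 199.8864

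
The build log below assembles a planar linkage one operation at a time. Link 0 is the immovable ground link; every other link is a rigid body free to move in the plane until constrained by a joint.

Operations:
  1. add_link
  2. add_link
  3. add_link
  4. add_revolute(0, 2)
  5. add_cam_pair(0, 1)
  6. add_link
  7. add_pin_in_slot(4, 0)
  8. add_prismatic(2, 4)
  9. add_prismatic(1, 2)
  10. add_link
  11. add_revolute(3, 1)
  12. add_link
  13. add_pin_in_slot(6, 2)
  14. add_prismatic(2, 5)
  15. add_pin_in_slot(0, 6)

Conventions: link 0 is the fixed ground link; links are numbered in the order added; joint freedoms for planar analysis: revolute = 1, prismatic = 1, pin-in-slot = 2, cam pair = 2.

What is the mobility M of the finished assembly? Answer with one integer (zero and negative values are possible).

ground; <1,0,0>
#1 <2,0,0>
#2 <3,0,0>
#3 <4,0,0>
R:0↔2 J1 <4,1,0>
C:0↔1 J2 <4,1,1>
#4 <5,1,1>
PS:4↔0 J2 <5,1,2>
P:2↔4 J1 <5,2,2>
P:1↔2 J1 <5,3,2>
#5 <6,3,2>
R:3↔1 J1 <6,4,2>
#6 <7,4,2>
PS:6↔2 J2 <7,4,3>
P:2↔5 J1 <7,5,3>
PS:0↔6 J2 <7,5,4>
3×6 − 2×5 − 1×4 = 4

M = 4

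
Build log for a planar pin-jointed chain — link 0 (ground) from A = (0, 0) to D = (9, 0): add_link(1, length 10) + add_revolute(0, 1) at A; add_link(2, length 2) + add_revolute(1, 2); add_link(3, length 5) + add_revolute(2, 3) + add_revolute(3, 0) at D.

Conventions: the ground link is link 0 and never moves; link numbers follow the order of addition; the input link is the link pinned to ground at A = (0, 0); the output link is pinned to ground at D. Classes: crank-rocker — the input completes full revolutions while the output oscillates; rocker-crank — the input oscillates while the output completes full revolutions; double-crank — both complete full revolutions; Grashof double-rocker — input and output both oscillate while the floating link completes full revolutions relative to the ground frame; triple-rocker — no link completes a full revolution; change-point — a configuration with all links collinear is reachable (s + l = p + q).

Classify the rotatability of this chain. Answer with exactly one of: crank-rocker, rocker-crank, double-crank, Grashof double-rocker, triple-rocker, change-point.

lengths: ground=9, input=10, coupler=2, output=5
sorted: s=2 (shortest), l=10 (longest), p+q=14
s + l = 12 vs p + q = 14
s + l < p + q (Grashof) with shortest = coupler link → Grashof double-rocker

Grashof double-rocker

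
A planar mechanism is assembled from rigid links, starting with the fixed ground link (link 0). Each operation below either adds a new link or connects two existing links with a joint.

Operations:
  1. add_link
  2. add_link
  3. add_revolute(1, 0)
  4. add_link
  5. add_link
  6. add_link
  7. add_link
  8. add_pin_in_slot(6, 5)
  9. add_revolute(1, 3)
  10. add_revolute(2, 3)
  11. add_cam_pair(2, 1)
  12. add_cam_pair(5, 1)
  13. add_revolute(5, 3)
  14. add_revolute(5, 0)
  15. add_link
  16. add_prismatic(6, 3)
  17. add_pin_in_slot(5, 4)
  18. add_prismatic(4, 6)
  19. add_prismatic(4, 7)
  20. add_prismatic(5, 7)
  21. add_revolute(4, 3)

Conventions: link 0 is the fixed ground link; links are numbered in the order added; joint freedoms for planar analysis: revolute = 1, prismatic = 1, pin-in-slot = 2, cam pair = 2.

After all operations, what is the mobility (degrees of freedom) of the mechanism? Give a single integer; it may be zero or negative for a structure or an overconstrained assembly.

link 0 = ground. State L|J1|J2 = 1|0|0
+link1  2|0|0
+link2  3|0|0
R(1,0) f=1→J1  3|1|0
+link3  4|1|0
+link4  5|1|0
+link5  6|1|0
+link6  7|1|0
PS(6,5) f=2→J2  7|1|1
R(1,3) f=1→J1  7|2|1
R(2,3) f=1→J1  7|3|1
C(2,1) f=2→J2  7|3|2
C(5,1) f=2→J2  7|3|3
R(5,3) f=1→J1  7|4|3
R(5,0) f=1→J1  7|5|3
+link7  8|5|3
P(6,3) f=1→J1  8|6|3
PS(5,4) f=2→J2  8|6|4
P(4,6) f=1→J1  8|7|4
P(4,7) f=1→J1  8|8|4
P(5,7) f=1→J1  8|9|4
R(4,3) f=1→J1  8|10|4
M = 3(8−1)−2·10−4 = 21−20−4 = -3

M = -3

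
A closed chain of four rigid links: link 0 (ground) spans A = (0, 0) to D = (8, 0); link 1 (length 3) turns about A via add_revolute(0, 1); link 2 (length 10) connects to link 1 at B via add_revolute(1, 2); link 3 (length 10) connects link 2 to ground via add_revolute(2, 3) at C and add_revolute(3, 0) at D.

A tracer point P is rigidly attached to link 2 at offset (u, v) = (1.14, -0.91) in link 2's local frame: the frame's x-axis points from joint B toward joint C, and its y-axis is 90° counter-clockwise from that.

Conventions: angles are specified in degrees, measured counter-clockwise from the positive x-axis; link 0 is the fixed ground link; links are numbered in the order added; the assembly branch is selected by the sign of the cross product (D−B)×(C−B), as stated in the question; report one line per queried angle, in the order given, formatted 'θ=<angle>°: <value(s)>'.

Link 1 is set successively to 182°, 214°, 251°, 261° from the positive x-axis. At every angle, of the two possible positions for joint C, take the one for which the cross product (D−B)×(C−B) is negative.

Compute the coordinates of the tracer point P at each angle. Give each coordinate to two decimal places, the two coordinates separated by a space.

A=(0,0), D=(8.00,0)
θ=182°: B = A + 3.00·(cos182°, sin182°) = (-2.9982, -0.1047)
θ=182°: |BD| = 10.9987
θ=182°: circle(B,10.00) ∩ circle(D,10.00): a=5.4993, h=8.3521
θ=182°:   candidates: C₊=(2.4214,8.2994) cross=91.862; C₋=(2.5804,-8.4041) cross=-91.862
θ=182°:   branch - wants cross < 0 → take C=(2.5804,-8.4041) (cross=-91.862)
θ=182°: ex = (C−B)/|BC| = (0.5579,-0.8299); ey = (0.8299,0.5579)
θ=182°: P = B + 1.14·ex + -0.91·ey = (-3.1175,-1.5585)
θ=214°: B = A + 3.00·(cos214°, sin214°) = (-2.4871, -1.6776)
θ=214°: |BD| = 10.6204
θ=214°: circle(B,10.00) ∩ circle(D,10.00): a=5.3102, h=8.4736
θ=214°:   candidates: C₊=(1.4180,7.5284) cross=89.993; C₋=(4.0949,-9.2060) cross=-89.993
θ=214°:   branch - wants cross < 0 → take C=(4.0949,-9.2060) (cross=-89.993)
θ=214°: ex = (C−B)/|BC| = (0.6582,-0.7528); ey = (0.7528,0.6582)
θ=214°: P = B + 1.14·ex + -0.91·ey = (-2.4218,-3.1348)
θ=251°: B = A + 3.00·(cos251°, sin251°) = (-0.9767, -2.8366)
θ=251°: |BD| = 9.4142
θ=251°: circle(B,10.00) ∩ circle(D,10.00): a=4.7071, h=8.8229
θ=251°:   candidates: C₊=(0.8533,6.9946) cross=83.060; C₋=(6.1700,-9.8311) cross=-83.060
θ=251°:   branch - wants cross < 0 → take C=(6.1700,-9.8311) (cross=-83.060)
θ=251°: ex = (C−B)/|BC| = (0.7147,-0.6995); ey = (0.6995,0.7147)
θ=251°: P = B + 1.14·ex + -0.91·ey = (-0.7985,-4.2843)
θ=261°: B = A + 3.00·(cos261°, sin261°) = (-0.4693, -2.9631)
θ=261°: |BD| = 8.9727
θ=261°: circle(B,10.00) ∩ circle(D,10.00): a=4.4863, h=8.9372
θ=261°:   candidates: C₊=(0.8140,6.9542) cross=80.190; C₋=(6.7167,-9.9173) cross=-80.190
θ=261°:   branch - wants cross < 0 → take C=(6.7167,-9.9173) (cross=-80.190)
θ=261°: ex = (C−B)/|BC| = (0.7186,-0.6954); ey = (0.6954,0.7186)
θ=261°: P = B + 1.14·ex + -0.91·ey = (-0.2829,-4.4098)

θ=182°: -3.12 -1.56
θ=214°: -2.42 -3.13
θ=251°: -0.80 -4.28
θ=261°: -0.28 -4.41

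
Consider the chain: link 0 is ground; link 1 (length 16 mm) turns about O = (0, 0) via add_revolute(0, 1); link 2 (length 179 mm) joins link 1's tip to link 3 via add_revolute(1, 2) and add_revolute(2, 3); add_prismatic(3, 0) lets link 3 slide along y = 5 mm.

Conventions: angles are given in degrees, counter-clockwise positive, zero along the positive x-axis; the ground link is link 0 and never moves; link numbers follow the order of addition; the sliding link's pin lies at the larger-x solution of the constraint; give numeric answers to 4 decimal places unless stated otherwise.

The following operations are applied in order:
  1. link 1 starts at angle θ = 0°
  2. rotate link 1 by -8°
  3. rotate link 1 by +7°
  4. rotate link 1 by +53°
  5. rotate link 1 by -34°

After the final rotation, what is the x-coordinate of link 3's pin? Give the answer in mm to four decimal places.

geometry: r = 16 mm, L = 179 mm, e = 5 mm; θ starts at 0°
rotate link 1 by -8°: θ ← 0° -8° = -8°
rotate link 1 by +7°: θ ← -8° +7° = -1°
rotate link 1 by +53°: θ ← -1° +53° = 52°
rotate link 1 by -34°: θ ← 52° -34° = 18°
crank pin P = (r cos θ, r sin θ) = (15.216904, 4.944272)
h = r sin θ − e = 4.944272 − 5 = -0.055728
x = r cos θ + √(L² − h²) = 15.216904 + 178.999991 = 194.216896

194.2169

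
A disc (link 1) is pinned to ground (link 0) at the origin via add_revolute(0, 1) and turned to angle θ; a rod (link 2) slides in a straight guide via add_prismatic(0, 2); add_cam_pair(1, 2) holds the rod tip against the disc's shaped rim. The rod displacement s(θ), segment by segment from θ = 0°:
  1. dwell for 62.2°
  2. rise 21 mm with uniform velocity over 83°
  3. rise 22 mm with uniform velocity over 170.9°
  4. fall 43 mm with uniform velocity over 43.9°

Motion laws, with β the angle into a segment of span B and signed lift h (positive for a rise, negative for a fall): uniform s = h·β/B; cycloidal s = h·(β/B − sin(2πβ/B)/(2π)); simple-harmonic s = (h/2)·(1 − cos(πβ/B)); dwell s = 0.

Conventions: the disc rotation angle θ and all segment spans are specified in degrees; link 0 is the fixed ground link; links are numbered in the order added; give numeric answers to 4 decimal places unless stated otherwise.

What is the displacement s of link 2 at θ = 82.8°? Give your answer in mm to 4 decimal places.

segment 1 (0° to 62.2°, dwell): s unchanged at 0.0000
θ = 82.8° falls in segment 2 (62.2° to 145.2°, uniform, h = 21): β = 82.8 − 62.2 = 20.6°, B = 83°; Δs = 21·20.6/83 = 5.2120; s = 0.0000 + 5.2120 = 5.2120

5.2120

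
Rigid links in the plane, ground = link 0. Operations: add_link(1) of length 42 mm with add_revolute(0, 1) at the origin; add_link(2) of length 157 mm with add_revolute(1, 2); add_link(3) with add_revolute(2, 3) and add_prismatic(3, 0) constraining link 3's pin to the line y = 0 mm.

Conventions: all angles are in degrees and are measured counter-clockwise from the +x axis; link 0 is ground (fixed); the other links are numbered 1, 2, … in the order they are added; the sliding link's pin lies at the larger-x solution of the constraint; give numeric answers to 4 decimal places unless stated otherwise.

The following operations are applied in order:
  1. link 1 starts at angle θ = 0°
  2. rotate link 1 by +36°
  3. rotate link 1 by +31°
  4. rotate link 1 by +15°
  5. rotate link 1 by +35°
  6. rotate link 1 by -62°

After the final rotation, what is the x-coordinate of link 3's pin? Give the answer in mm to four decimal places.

geometry: r = 42 mm, L = 157 mm, e = 0 mm; θ starts at 0°
rotate link 1 by +36°: θ ← 0° +36° = 36°
rotate link 1 by +31°: θ ← 36° +31° = 67°
rotate link 1 by +15°: θ ← 67° +15° = 82°
rotate link 1 by +35°: θ ← 82° +35° = 117°
rotate link 1 by -62°: θ ← 117° -62° = 55°
crank pin P = (r cos θ, r sin θ) = (24.090210, 34.404386)
h = r sin θ − e = 34.404386 − 0 = 34.404386
x = r cos θ + √(L² − h²) = 24.090210 + 153.184001 = 177.274212

177.2742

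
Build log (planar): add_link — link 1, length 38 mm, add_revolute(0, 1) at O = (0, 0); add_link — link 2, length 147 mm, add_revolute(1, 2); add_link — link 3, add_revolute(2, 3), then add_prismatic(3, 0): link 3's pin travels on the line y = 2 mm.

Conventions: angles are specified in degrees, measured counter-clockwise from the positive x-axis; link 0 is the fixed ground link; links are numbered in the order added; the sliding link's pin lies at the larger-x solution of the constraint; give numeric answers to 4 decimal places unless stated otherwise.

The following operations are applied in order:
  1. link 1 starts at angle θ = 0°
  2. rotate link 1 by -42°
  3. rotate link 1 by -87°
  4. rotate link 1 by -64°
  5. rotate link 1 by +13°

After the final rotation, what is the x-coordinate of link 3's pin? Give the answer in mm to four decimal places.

geometry: r = 38 mm, L = 147 mm, e = 2 mm; θ starts at 0°
rotate link 1 by -42°: θ ← 0° -42° = -42°
rotate link 1 by -87°: θ ← -42° -87° = -129°
rotate link 1 by -64°: θ ← -129° -64° = -193°
rotate link 1 by +13°: θ ← -193° +13° = -180°
crank pin P = (r cos θ, r sin θ) = (-38.000000, -0.000000)
h = r sin θ − e = -0.000000 − 2 = -2.000000
x = r cos θ + √(L² − h²) = -38.000000 + 146.986394 = 108.986394

108.9864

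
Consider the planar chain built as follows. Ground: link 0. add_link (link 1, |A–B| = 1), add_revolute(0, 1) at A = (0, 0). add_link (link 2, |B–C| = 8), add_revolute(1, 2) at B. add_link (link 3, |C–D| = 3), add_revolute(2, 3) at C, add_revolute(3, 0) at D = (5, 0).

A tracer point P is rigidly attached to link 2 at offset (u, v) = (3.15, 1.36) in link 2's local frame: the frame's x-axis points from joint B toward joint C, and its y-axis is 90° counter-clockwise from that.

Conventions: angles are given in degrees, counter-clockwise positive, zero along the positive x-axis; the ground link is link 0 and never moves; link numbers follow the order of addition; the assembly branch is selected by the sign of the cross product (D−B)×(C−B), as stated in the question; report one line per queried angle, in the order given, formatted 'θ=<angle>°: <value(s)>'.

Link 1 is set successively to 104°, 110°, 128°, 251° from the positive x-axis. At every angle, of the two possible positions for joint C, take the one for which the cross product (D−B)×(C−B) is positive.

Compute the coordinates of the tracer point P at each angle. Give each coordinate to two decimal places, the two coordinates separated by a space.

A=(0,0), D=(5.00,0)
θ=104°: B = A + 1.00·(cos104°, sin104°) = (-0.2419, 0.9703)
θ=104°: |BD| = 5.3310
θ=104°: circle(B,8.00) ∩ circle(D,3.00): a=7.8240, h=1.6687
θ=104°:   candidates: C₊=(7.7551,1.1871) cross=8.896; C₋=(7.1477,-2.0946) cross=-8.896
θ=104°:   branch + wants cross > 0 → take C=(7.7551,1.1871) (cross=8.896)
θ=104°: ex = (C−B)/|BC| = (0.9996,0.0271); ey = (-0.0271,0.9996)
θ=104°: P = B + 3.15·ex + 1.36·ey = (2.8701,2.4152)
θ=110°: B = A + 1.00·(cos110°, sin110°) = (-0.3420, 0.9397)
θ=110°: |BD| = 5.4240
θ=110°: circle(B,8.00) ∩ circle(D,3.00): a=7.7820, h=1.8547
θ=110°:   candidates: C₊=(7.6437,1.4181) cross=10.060; C₋=(7.0010,-2.2351) cross=-10.060
θ=110°:   branch + wants cross > 0 → take C=(7.6437,1.4181) (cross=10.060)
θ=110°: ex = (C−B)/|BC| = (0.9982,0.0598); ey = (-0.0598,0.9982)
θ=110°: P = B + 3.15·ex + 1.36·ey = (2.7210,2.4856)
θ=128°: B = A + 1.00·(cos128°, sin128°) = (-0.6157, 0.7880)
θ=128°: |BD| = 5.6707
θ=128°: circle(B,8.00) ∩ circle(D,3.00): a=7.6848, h=2.2233
θ=128°:   candidates: C₊=(7.3036,1.9219) cross=12.608; C₋=(6.6857,-2.4816) cross=-12.608
θ=128°:   branch + wants cross > 0 → take C=(7.3036,1.9219) (cross=12.608)
θ=128°: ex = (C−B)/|BC| = (0.9899,0.1417); ey = (-0.1417,0.9899)
θ=128°: P = B + 3.15·ex + 1.36·ey = (2.3098,2.5807)
θ=251°: B = A + 1.00·(cos251°, sin251°) = (-0.3256, -0.9455)
θ=251°: |BD| = 5.4089
θ=251°: circle(B,8.00) ∩ circle(D,3.00): a=7.7887, h=1.8266
θ=251°:   candidates: C₊=(7.0239,2.2145) cross=9.880; C₋=(7.6625,-1.3824) cross=-9.880
θ=251°:   branch + wants cross > 0 → take C=(7.0239,2.2145) (cross=9.880)
θ=251°: ex = (C−B)/|BC| = (0.9187,0.3950); ey = (-0.3950,0.9187)
θ=251°: P = B + 3.15·ex + 1.36·ey = (2.0311,1.5481)

θ=104°: 2.87 2.42
θ=110°: 2.72 2.49
θ=128°: 2.31 2.58
θ=251°: 2.03 1.55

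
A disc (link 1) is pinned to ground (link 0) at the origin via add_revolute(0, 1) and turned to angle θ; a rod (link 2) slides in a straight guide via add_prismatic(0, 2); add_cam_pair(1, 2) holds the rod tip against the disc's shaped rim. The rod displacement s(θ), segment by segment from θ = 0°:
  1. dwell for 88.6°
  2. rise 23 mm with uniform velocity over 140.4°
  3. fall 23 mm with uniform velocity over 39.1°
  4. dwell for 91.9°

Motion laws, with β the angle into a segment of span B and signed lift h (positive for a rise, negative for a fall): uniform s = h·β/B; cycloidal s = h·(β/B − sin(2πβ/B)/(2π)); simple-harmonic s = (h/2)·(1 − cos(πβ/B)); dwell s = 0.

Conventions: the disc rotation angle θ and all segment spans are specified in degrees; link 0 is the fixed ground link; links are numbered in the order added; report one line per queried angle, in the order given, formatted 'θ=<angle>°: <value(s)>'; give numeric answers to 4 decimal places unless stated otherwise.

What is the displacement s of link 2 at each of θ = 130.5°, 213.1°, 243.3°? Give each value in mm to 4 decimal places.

segment 1 (0° to 88.6°, dwell): s unchanged at 0.0000
θ = 130.5° falls in segment 2 (88.6° to 229°, uniform, h = 23): β = 130.5 − 88.6 = 41.9°, B = 140.4°; Δs = 23·41.9/140.4 = 6.8640; s = 0.0000 + 6.8640 = 6.8640
θ = 213.1° falls in segment 2 (88.6° to 229°, uniform, h = 23): β = 213.1 − 88.6 = 124.5°, B = 140.4°; Δs = 23·124.5/140.4 = 20.3953; s = 0.0000 + 20.3953 = 20.3953
segment 2 (88.6° to 229°, uniform, h = 23) is passed completely: s = 0.0000 + (23) = 23.0000
θ = 243.3° falls in segment 3 (229° to 268.1°, uniform, h = -23): β = 243.3 − 229 = 14.3°, B = 39.1°; Δs = -23·14.3/39.1 = -8.4118; s = 23.0000 − 8.4118 = 14.5882

θ=130.5°: 6.8640
θ=213.1°: 20.3953
θ=243.3°: 14.5882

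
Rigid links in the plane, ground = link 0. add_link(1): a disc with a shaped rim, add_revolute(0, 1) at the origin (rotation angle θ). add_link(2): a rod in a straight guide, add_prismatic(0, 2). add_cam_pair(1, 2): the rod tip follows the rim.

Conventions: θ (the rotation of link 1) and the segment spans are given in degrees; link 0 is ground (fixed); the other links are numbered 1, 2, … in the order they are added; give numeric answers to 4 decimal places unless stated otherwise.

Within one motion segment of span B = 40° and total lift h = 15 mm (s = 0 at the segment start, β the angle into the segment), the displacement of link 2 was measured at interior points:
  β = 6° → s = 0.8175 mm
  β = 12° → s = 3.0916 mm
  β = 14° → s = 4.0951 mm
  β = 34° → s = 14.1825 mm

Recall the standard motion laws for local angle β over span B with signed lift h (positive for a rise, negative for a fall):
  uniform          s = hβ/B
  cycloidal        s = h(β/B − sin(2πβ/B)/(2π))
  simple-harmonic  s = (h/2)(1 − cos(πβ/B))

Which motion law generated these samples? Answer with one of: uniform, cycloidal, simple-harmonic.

candidates at β/B = r: uniform s = h·r (linear in β); cycloidal s = h·(r − sin(2πr)/(2π)); simple-harmonic s = (h/2)(1 − cos(πr))
β=6°: printed 0.8175 | uniform 2.2500, cycloidal 0.3186, simple-harmonic 0.8175
β=12°: printed 3.0916 | uniform 4.5000, cycloidal 2.2295, simple-harmonic 3.0916
β=14°: printed 4.0951 | uniform 5.2500, cycloidal 3.3186, simple-harmonic 4.0951
β=34°: printed 14.1825 | uniform 12.7500, cycloidal 14.6814, simple-harmonic 14.1825
only one law matches every sample → simple-harmonic

simple-harmonic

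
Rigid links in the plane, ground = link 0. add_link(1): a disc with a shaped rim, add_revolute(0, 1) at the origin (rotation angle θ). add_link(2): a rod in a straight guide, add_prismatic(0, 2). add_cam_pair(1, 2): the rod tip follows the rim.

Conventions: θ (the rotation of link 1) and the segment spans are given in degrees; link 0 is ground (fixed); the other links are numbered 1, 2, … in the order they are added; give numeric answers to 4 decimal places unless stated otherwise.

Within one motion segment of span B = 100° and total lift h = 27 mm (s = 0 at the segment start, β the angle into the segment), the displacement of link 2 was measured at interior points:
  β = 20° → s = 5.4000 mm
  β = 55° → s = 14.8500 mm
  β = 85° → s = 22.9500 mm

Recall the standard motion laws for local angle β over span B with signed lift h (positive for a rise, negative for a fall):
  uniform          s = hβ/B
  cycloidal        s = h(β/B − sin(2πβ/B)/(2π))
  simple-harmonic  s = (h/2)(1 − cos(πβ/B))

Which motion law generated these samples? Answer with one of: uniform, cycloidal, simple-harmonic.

candidates at β/B = r: uniform s = h·r (linear in β); cycloidal s = h·(r − sin(2πr)/(2π)); simple-harmonic s = (h/2)(1 − cos(πr))
β=20°: printed 5.4000 | uniform 5.4000, cycloidal 1.3131, simple-harmonic 2.5783
β=55°: printed 14.8500 | uniform 14.8500, cycloidal 16.1779, simple-harmonic 15.6119
β=85°: printed 22.9500 | uniform 22.9500, cycloidal 26.4265, simple-harmonic 25.5286
only one law matches every sample → uniform

uniform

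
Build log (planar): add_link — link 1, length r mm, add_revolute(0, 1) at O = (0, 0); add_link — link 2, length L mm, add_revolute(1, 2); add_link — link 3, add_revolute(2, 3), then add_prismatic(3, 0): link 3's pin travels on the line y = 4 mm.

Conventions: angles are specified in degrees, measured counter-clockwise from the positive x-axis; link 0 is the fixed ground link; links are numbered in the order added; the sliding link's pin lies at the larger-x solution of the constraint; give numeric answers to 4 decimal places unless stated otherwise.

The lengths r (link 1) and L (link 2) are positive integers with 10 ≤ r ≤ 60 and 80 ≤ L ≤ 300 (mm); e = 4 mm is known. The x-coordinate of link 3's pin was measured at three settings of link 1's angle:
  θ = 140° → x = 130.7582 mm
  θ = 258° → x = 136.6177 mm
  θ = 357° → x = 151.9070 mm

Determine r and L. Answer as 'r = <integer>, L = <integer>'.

constraint per measurement: (x − r cos θ)² + (r sin θ − e)² = L²
subtracting the θ₁ and θ₂ equations cancels the r² and L² terms:
r = (x₁² − x₂²) / (2[(x₁cos θ₁ + e sin θ₁) − (x₂cos θ₂ + e sin θ₂)]) = 12.0001 → r = 12
L² = (x₁ − r cos θ₁)² + (r sin θ₁ − e)² = 19599.9975 → L = 140.0000 → L = 140
check at θ₃=357°: x = 151.9070 (printed 151.9070) ✓

r = 12, L = 140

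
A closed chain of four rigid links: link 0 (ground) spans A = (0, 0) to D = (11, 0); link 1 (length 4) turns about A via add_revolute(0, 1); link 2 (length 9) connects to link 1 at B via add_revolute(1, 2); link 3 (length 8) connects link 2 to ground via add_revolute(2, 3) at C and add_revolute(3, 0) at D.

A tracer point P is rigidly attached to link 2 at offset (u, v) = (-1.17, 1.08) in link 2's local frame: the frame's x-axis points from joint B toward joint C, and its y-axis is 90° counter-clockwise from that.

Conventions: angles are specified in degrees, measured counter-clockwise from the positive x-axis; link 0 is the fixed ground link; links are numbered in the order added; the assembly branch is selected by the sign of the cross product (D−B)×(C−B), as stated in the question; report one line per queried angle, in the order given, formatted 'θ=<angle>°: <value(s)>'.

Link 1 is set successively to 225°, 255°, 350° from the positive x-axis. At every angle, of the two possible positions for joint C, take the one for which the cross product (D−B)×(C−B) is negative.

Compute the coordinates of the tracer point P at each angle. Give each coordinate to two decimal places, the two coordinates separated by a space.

A=(0,0), D=(11.00,0)
θ=225°: B = A + 4.00·(cos225°, sin225°) = (-2.8284, -2.8284)
θ=225°: |BD| = 14.1147
θ=225°: circle(B,9.00) ∩ circle(D,8.00): a=7.6596, h=4.7256
θ=225°:   candidates: C₊=(3.7288,3.3362) cross=66.700; C₋=(5.6227,-5.9233) cross=-66.700
θ=225°:   branch - wants cross < 0 → take C=(5.6227,-5.9233) (cross=-66.700)
θ=225°: ex = (C−B)/|BC| = (0.9390,-0.3439); ey = (0.3439,0.9390)
θ=225°: P = B + -1.17·ex + 1.08·ey = (-3.5557,-1.4120)
θ=255°: B = A + 4.00·(cos255°, sin255°) = (-1.0353, -3.8637)
θ=255°: |BD| = 12.6403
θ=255°: circle(B,9.00) ∩ circle(D,8.00): a=6.9926, h=5.6660
θ=255°:   candidates: C₊=(3.8907,3.6685) cross=71.620; C₋=(7.3545,-7.1211) cross=-71.620
θ=255°:   branch - wants cross < 0 → take C=(7.3545,-7.1211) (cross=-71.620)
θ=255°: ex = (C−B)/|BC| = (0.9322,-0.3619); ey = (0.3619,0.9322)
θ=255°: P = B + -1.17·ex + 1.08·ey = (-1.7351,-2.4335)
θ=350°: B = A + 4.00·(cos350°, sin350°) = (3.9392, -0.6946)
θ=350°: |BD| = 7.0949
θ=350°: circle(B,9.00) ∩ circle(D,8.00): a=4.7455, h=7.6473
θ=350°:   candidates: C₊=(7.9132,7.3805) cross=54.256; C₋=(9.4106,-7.8405) cross=-54.256
θ=350°:   branch - wants cross < 0 → take C=(9.4106,-7.8405) (cross=-54.256)
θ=350°: ex = (C−B)/|BC| = (0.6079,-0.7940); ey = (0.7940,0.6079)
θ=350°: P = B + -1.17·ex + 1.08·ey = (4.0855,0.8909)

θ=225°: -3.56 -1.41
θ=255°: -1.74 -2.43
θ=350°: 4.09 0.89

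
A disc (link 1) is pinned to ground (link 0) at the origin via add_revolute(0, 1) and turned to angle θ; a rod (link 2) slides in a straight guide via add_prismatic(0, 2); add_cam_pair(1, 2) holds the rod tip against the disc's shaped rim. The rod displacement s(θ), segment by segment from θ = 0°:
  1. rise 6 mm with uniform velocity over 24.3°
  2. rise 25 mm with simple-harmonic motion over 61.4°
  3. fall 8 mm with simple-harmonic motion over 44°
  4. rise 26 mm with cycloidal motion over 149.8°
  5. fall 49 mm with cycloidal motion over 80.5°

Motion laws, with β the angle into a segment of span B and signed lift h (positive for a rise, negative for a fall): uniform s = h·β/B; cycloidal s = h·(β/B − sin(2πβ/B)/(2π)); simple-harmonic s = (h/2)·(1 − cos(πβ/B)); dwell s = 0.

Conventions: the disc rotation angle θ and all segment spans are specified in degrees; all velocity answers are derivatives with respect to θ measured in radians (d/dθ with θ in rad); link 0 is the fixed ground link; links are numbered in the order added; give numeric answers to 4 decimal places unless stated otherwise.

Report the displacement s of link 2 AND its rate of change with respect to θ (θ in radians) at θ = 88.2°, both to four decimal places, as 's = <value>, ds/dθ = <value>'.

segment 1 (0° to 24.3°, uniform, h = 6) is passed completely: s = 0.0000 + (6) = 6.0000
segment 2 (24.3° to 85.7°, simple-harmonic, h = 25) is passed completely: s = 6.0000 + (25) = 31.0000
θ = 88.2° falls in segment 3 (85.7° to 129.7°, simple-harmonic, h = -8): β = 88.2 − 85.7 = 2.5°, B = 44°; Δs = -8/2·(1 − cos(π·0.0568)) = -0.0636; s = 31.0000 − 0.0636 = 30.9364
velocity in seg [85.7°–129.7°] (simple-harmonic), θ in radians: β = 2.5° = 0.0436 rad, B = 44° = 0.7679 rad; ds/dθ = (πh/(2B)) sin(πβ/B) = (π·(-8)/(2·0.7679)) sin(π·0.0568) = -2.905416 mm/rad

s = 30.9364, ds/dθ = -2.9054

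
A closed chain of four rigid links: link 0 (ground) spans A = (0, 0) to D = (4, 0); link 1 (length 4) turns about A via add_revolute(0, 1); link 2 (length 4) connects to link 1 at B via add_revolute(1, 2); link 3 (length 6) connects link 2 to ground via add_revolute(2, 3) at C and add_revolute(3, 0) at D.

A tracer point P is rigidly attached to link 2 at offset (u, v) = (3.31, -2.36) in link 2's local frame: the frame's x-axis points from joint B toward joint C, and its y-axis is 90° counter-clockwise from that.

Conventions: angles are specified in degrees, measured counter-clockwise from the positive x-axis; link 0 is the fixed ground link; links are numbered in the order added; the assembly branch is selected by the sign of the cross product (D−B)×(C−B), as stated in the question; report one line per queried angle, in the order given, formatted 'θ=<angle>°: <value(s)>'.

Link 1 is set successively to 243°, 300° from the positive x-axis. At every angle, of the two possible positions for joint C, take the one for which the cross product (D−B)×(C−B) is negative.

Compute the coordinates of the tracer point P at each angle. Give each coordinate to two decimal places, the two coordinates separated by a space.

A=(0,0), D=(4.00,0)
θ=243°: B = A + 4.00·(cos243°, sin243°) = (-1.8160, -3.5640)
θ=243°: |BD| = 6.8211
θ=243°: circle(B,4.00) ∩ circle(D,6.00): a=1.9445, h=3.4955
θ=243°:   candidates: C₊=(-1.9844,0.4324) cross=23.844; C₋=(1.6684,-5.5285) cross=-23.844
θ=243°:   branch - wants cross < 0 → take C=(1.6684,-5.5285) (cross=-23.844)
θ=243°: ex = (C−B)/|BC| = (0.8711,-0.4911); ey = (0.4911,0.8711)
θ=243°: P = B + 3.31·ex + -2.36·ey = (-0.0916,-7.2454)
θ=300°: B = A + 4.00·(cos300°, sin300°) = (2.0000, -3.4641)
θ=300°: |BD| = 4.0000
θ=300°: circle(B,4.00) ∩ circle(D,6.00): a=-0.5000, h=3.9686
θ=300°:   candidates: C₊=(-1.6869,-1.9128) cross=15.875; C₋=(5.1869,-5.8814) cross=-15.875
θ=300°:   branch - wants cross < 0 → take C=(5.1869,-5.8814) (cross=-15.875)
θ=300°: ex = (C−B)/|BC| = (0.7967,-0.6043); ey = (0.6043,0.7967)
θ=300°: P = B + 3.31·ex + -2.36·ey = (3.2110,-7.3447)

θ=243°: -0.09 -7.25
θ=300°: 3.21 -7.34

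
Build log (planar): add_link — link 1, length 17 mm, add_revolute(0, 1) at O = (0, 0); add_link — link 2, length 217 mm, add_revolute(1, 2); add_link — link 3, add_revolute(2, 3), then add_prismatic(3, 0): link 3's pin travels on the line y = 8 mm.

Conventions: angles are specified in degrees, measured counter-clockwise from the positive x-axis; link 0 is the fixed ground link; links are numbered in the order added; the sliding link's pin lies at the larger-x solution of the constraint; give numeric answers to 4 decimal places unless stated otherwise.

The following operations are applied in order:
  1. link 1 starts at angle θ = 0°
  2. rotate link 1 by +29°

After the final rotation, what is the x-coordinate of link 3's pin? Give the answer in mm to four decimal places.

geometry: r = 17 mm, L = 217 mm, e = 8 mm; θ starts at 0°
rotate link 1 by +29°: θ ← 0° +29° = 29°
crank pin P = (r cos θ, r sin θ) = (14.868535, 8.241764)
h = r sin θ − e = 8.241764 − 8 = 0.241764
x = r cos θ + √(L² − h²) = 14.868535 + 216.999865 = 231.868400

231.8684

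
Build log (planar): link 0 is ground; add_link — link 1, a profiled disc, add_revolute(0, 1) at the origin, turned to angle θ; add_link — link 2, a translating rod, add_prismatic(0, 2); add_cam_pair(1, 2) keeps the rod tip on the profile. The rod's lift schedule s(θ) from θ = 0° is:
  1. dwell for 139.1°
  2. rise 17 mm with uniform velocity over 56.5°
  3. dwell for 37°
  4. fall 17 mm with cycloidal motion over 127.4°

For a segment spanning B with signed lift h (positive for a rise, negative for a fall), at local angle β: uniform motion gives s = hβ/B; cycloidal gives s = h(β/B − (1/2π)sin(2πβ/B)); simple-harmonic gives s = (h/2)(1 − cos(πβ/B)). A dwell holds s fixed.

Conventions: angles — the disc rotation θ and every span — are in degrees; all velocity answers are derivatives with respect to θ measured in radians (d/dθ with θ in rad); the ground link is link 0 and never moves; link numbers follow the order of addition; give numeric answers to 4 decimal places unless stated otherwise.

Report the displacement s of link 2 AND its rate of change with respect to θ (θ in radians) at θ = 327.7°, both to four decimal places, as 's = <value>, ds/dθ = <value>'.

seg 1 [0°–139.1°] dwell: s stays 0.0000
seg 2 [139.1°–195.6°] uniform, h=17: full span → s += 17 → s = 17.0000
seg 3 [195.6°–232.6°] dwell: s stays 17.0000
seg 4 [232.6°–360°] cycloidal, h=-17: θ=327.7° here. β=95.1, B=127.4. -17·(0.7465 − sin(2π·0.7465)/(2π)) = -15.3949 → s = 1.6051
velocity in seg [232.6°–360°] (cycloidal), θ in radians: β = 95.1° = 1.6598 rad, B = 127.4° = 2.2235 rad; ds/dθ = (h/B)(1 − cos(2πβ/B)) = ((-17)/2.2235)(1 − cos(2π·0.7465)) = -7.815098 mm/rad

s = 1.6051, ds/dθ = -7.8151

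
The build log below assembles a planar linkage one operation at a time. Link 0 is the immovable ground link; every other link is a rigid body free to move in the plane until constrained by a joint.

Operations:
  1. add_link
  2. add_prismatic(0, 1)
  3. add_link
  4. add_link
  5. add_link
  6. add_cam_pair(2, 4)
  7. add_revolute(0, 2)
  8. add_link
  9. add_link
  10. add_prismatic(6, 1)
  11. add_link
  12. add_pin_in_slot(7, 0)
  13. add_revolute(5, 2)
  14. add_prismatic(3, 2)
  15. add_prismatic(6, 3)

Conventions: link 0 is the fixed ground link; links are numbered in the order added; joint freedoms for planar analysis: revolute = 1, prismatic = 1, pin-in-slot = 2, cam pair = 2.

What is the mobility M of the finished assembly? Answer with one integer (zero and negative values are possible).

link 0 = ground. State L|J1|J2 = 1|0|0
+link1  2|0|0
P(0,1) f=1→J1  2|1|0
+link2  3|1|0
+link3  4|1|0
+link4  5|1|0
C(2,4) f=2→J2  5|1|1
R(0,2) f=1→J1  5|2|1
+link5  6|2|1
+link6  7|2|1
P(6,1) f=1→J1  7|3|1
+link7  8|3|1
PS(7,0) f=2→J2  8|3|2
R(5,2) f=1→J1  8|4|2
P(3,2) f=1→J1  8|5|2
P(6,3) f=1→J1  8|6|2
M = 3(8−1)−2·6−2 = 21−12−2 = 7

M = 7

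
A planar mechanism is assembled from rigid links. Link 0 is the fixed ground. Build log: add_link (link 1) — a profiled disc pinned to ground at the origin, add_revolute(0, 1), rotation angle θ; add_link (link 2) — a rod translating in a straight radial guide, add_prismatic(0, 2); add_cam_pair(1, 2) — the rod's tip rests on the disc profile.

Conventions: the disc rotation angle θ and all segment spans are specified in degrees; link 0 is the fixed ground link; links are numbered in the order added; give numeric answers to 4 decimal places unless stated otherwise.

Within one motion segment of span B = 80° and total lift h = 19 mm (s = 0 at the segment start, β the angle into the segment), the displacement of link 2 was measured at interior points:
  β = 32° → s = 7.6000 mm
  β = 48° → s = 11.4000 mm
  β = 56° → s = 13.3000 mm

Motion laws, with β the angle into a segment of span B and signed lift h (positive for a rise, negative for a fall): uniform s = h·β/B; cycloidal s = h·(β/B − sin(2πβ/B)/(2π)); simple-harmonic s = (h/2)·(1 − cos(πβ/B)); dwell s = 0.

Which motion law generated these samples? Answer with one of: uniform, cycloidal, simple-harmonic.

candidates at β/B = r: uniform s = h·r (linear in β); cycloidal s = h·(r − sin(2πr)/(2π)); simple-harmonic s = (h/2)(1 − cos(πr))
β=32°: printed 7.6000 | uniform 7.6000, cycloidal 5.8226, simple-harmonic 6.5643
β=48°: printed 11.4000 | uniform 11.4000, cycloidal 13.1774, simple-harmonic 12.4357
β=56°: printed 13.3000 | uniform 13.3000, cycloidal 16.1759, simple-harmonic 15.0840
only one law matches every sample → uniform

uniform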